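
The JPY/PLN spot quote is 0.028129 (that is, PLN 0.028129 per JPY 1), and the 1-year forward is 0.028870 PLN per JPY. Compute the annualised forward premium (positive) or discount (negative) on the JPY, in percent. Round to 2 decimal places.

T = 1 year.
(F − S)/S = (0.028870 − 0.028129)/0.028129 = 0.0263429.
Annualise by dividing by T: 0.0263429 / 1 = 0.026343 → 2.63%.

+2.63%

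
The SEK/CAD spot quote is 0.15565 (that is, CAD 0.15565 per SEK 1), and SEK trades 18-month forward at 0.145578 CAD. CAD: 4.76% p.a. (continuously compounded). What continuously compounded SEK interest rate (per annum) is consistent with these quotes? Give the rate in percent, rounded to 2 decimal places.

T = 18/12 years.
F/S = 0.145578/0.15565 = 0.9352907 = (growth of CAD) / (growth of SEK).
The CAD side grows by e^(0.0476×18/12) = 1.0740107.
That pins the SEK growth at 1.1483175.
r = ln(1.1483175)/(18/12) = 0.092199 → 9.22%.

9.22%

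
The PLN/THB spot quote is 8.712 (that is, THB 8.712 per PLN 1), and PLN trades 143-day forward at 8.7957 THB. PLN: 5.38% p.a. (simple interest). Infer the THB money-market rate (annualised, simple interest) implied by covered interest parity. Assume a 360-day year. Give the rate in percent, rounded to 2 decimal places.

7.85%

T = 143/360 years.
By CIP, F/S equals the THB-to-PLN growth ratio: 8.7957/8.712 = 1.0096074.
PLN growth factor: 1 + 0.0538×143/360 = 1.0213706.
So the THB growth factor = 1.0311833.
r = (1.0311833 − 1)/(143/360) = 0.078503 → 7.85%.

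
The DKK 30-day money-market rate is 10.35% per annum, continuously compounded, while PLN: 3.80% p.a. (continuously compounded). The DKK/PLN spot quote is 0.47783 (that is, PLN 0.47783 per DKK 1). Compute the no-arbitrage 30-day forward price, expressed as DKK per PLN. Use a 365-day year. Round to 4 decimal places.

T = 30/365 years.
PLN accumulates by e^(0.0380×30/365) = 1.0031282.
Growth of 1 DKK over T: e^(0.1035×30/365) = 1.0085431.
So F = 0.47783 × 1.0031282 / 1.0085431 = 0.4752645 (PLN/DKK).
Quoted the other way: 1/0.4752645 = 2.1041 DKK per PLN.

2.1041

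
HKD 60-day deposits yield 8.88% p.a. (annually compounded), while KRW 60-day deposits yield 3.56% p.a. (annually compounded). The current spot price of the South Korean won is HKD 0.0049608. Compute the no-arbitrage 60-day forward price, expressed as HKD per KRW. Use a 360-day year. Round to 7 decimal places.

T = 60/360 years.
HKD accumulates by (1 + 0.0888)^(60/360) = 1.0142804.
KRW growth factor: (1 + 0.0356)^(60/360) = 1.0058472.
Forward (HKD per KRW) = 0.0049608 × 1.0142804 / 1.0058472 = 0.005002392.

0.0050024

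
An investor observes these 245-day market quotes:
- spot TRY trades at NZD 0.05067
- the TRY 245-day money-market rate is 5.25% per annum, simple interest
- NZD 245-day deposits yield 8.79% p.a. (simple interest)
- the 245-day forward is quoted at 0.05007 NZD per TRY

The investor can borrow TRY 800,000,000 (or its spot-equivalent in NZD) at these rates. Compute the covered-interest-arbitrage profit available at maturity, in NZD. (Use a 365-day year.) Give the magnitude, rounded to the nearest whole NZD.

NZD 1,460,117

T = 245/365 years.
Invest the TRY and cover forward: 800,000,000 × 1.035239726 × 0.05007 = NZD 41,467,562.46.
Convert at spot and invest in NZD: 800,000,000 × 0.05067 × 1.0590013699 = NZD 42,927,679.53.
The quoted forward undervalues TRY, so borrow TRY, convert to NZD at spot, deposit the NZD at 8.79%, and buy TRY forward at 0.05007 to cover the loan.
Profit = 42,927,679.53 − 41,467,562.46 = NZD 1,460,117.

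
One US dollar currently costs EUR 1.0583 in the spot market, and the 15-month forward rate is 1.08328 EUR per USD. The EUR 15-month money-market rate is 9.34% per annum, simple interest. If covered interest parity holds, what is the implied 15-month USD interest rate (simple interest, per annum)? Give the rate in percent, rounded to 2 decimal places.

T = 15/12 years.
F/S = 1.08328/1.0583 = 1.0236039 = (growth of EUR) / (growth of USD).
EUR growth factor: 1 + 0.0934×15/12 = 1.116750.
That pins the USD growth at 1.0909982.
r = (1.0909982 − 1)/(15/12) = 0.072799 → 7.28%.

7.28%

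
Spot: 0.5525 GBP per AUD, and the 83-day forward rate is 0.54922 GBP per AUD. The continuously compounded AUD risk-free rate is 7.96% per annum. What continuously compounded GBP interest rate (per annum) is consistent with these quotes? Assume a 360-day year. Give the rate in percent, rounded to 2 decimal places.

5.38%

T = 83/360 years.
CIP gives F = S · g_GBP/g_AUD, so g_GBP/g_AUD = 0.54922/0.5525 = 0.9940633.
AUD growth factor: e^(0.0796×83/360) = 1.0185217.
Hence g_GBP = 1.012475.
r = ln(1.012475)/(83/360) = 0.053774 → 5.38%.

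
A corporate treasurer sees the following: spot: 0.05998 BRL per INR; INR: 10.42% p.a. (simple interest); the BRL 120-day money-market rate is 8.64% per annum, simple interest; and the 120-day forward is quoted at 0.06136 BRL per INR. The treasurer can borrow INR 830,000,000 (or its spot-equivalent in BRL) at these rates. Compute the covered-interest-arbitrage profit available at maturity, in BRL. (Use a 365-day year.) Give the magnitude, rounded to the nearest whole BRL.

T = 120/365 years.
Keep in INR, deliver into the forward: 830,000,000·1.0342575342·0.06136 = BRL 52,673,495.11.
Swap to BRL now, deposit: 830,000,000·0.05998·1.0284054795 = BRL 51,197,521.35.
The quoted forward overvalues INR, so borrow BRL, buy INR at spot, deposit the INR at 10.42%, and sell the proceeds forward at 0.06136.
Arbitrage profit = |52,673,495.11 − 51,197,521.35| = BRL 1,475,974.

BRL 1,475,974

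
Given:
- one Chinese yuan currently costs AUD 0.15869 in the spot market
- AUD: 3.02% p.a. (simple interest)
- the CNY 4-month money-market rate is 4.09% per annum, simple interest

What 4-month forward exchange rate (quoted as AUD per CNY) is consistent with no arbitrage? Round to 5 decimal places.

T = 4/12 years.
AUD growth factor: 1 + 0.0302×4/12 = 1.0100667.
CNY accumulates by 1 + 0.0409×4/12 = 1.0136333.
So F = 0.15869 × 1.0100667 / 1.0136333 = 0.1581316 (AUD/CNY).

0.15813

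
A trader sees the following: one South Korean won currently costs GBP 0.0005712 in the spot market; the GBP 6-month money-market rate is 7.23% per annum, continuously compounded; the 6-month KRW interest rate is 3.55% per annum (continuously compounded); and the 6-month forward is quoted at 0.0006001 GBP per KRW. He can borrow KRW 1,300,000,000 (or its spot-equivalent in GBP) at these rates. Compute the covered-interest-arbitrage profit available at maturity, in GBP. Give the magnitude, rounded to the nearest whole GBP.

GBP 24,206

T = 6/12 years.
Keep in KRW, deliver into the forward: 1,300,000,000·1.01790847·0.0006001 = GBP 794,100.93.
Swap to GBP now, deposit: 1,300,000,000·0.0005712·1.03681136 = GBP 769,894.64.
The quoted forward overvalues KRW, so borrow GBP, buy KRW at spot, deposit the KRW at 3.55%, and sell the proceeds forward at 0.0006001.
Arbitrage profit = |794,100.93 − 769,894.64| = GBP 24,206.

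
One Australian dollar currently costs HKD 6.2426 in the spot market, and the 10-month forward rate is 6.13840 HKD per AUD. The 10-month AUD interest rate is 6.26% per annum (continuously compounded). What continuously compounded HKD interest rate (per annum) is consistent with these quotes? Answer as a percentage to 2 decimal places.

T = 10/12 years.
By CIP, F/S equals the HKD-to-AUD growth ratio: 6.1384/6.2426 = 0.9833082.
The AUD side grows by e^(0.0626×10/12) = 1.0535513.
So the HKD growth factor = 1.0359656.
r = ln(1.0359656)/(10/12) = 0.042401 → 4.24%.

4.24%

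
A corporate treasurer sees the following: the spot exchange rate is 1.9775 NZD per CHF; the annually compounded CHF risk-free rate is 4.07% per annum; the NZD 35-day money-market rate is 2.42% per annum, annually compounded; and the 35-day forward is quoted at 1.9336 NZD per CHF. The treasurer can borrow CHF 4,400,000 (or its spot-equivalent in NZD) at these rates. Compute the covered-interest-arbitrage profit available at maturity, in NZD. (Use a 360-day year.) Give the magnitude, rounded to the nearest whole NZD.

T = 35/360 years.
Keep in CHF, deliver into the forward: 4,400,000·1.003886072·1.9336 = NZD 8,540,902.08.
Swap to NZD now, deposit: 4,400,000·1.9775·1.002327465 = NZD 8,721,251.27.
The quoted forward undervalues CHF, so borrow CHF, convert to NZD at spot, deposit the NZD at 2.42%, and buy CHF forward at 1.9336 to cover the loan.
The gap between the two covered legs is NZD 180,349.

NZD 180,349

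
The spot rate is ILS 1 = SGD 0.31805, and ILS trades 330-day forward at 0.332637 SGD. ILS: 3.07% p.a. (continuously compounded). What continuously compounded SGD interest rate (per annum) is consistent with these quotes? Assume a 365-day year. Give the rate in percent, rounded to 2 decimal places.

T = 330/365 years.
F/S = 0.332637/0.31805 = 1.0458639 = (growth of SGD) / (growth of ILS).
ILS growth factor: e^(0.0307×330/365) = 1.028145.
Hence g_SGD = 1.0752997.
r = ln(1.0752997)/(330/365) = 0.080299 → 8.03%.

8.03%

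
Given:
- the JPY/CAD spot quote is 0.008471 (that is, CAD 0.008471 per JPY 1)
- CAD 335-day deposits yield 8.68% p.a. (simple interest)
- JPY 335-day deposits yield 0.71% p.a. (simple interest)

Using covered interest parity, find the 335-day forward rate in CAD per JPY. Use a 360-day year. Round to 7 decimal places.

T = 335/360 years.
Growth of 1 CAD over T: 1 + 0.0868×335/360 = 1.0807722.
Growth of 1 JPY over T: 1 + 0.0071×335/360 = 1.0066069.
Forward (CAD per JPY) = 0.008471 × 1.0807722 / 1.0066069 = 0.009095131.

0.0090951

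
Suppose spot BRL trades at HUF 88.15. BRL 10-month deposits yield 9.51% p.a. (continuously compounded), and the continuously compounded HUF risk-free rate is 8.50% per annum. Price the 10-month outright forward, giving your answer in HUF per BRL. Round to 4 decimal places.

T = 10/12 years.
HUF growth factor: e^(0.0850×10/12) = 1.07340231.
BRL accumulates by e^(0.0951×10/12) = 1.08247491.
CIP: F = S · (grow HUF)/(grow BRL) = 88.15 × 1.07340231/1.08247491 = 87.411184 HUF per BRL.

87.4112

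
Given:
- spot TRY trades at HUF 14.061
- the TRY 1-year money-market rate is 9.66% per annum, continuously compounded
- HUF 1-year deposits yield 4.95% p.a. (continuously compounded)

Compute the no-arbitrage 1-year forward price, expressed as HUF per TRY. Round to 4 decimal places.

13.4141

T = 1 year.
Growth of 1 HUF over T: e^(0.0495×1) = 1.05074559.
TRY accumulates by e^(0.0966×1) = 1.10141972.
CIP: F = S · (grow HUF)/(grow TRY) = 14.061 × 1.05074559/1.10141972 = 13.414081 HUF per TRY.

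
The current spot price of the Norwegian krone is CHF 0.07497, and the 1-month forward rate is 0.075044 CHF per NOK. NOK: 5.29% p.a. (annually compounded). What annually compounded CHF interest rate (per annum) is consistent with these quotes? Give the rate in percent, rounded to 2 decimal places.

T = 1/12 years.
F/S = 0.075044/0.07497 = 1.0009871 = (growth of CHF) / (growth of NOK).
NOK growth factor: (1 + 0.0529)^(1/12) = 1.0043049.
Hence g_CHF = 1.0052962.
r = 1.0052962^(12/1) − 1 = 0.065439 → 6.54%.

6.54%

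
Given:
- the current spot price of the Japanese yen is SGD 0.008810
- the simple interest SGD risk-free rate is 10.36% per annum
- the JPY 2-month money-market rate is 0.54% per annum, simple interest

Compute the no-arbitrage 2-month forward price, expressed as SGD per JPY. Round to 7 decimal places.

0.0089541

T = 2/12 years.
SGD growth factor: 1 + 0.1036×2/12 = 1.0172667.
JPY growth factor: 1 + 0.0054×2/12 = 1.000900.
So F = 0.00881 × 1.0172667 / 1.000900 = 0.008954061 (SGD/JPY).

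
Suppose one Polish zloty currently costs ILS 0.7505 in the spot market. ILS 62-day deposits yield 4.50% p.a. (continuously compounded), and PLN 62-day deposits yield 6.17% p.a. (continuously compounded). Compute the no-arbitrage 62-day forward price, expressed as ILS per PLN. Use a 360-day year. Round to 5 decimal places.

0.74834

T = 62/360 years.
ILS growth factor: e^(0.0450×62/360) = 1.0077801.
PLN growth factor: e^(0.0617×62/360) = 1.0106828.
So F = 0.7505 × 1.0077801 / 1.0106828 = 0.7483445 (ILS/PLN).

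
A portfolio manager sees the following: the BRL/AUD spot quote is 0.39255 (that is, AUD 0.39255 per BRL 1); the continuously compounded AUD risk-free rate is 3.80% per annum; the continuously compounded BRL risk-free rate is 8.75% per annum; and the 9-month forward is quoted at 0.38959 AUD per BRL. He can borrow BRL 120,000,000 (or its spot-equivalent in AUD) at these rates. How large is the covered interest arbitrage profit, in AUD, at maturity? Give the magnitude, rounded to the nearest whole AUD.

T = 9/12 years.
Invest the BRL and cover forward: 120,000,000 × 1.0678262072 × 0.38959 = AUD 49,921,729.45.
Convert at spot and invest in AUD: 120,000,000 × 0.39255 × 1.0289100108 = AUD 48,467,834.97.
The quoted forward overvalues BRL, so borrow AUD, buy BRL at spot, deposit the BRL at 8.75%, and sell the proceeds forward at 0.38959.
The gap between the two covered legs is AUD 1,453,894.

AUD 1,453,894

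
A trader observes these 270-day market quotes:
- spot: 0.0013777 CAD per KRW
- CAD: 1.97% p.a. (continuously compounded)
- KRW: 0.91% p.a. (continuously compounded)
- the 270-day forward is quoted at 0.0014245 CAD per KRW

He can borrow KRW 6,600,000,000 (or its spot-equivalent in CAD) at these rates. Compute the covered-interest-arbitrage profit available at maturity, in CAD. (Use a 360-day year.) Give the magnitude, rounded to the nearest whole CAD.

CAD 237,922

T = 270/360 years.
Invest the KRW and cover forward: 6,600,000,000 × 1.006848343 × 0.0014245 = CAD 9,466,086.07.
Convert at spot and invest in CAD: 6,600,000,000 × 0.0013777 × 1.01488469 = CAD 9,228,163.81.
The quoted forward overvalues KRW, so borrow CAD, buy KRW at spot, deposit the KRW at 0.91%, and sell the proceeds forward at 0.0014245.
Profit = 9,466,086.07 − 9,228,163.81 = CAD 237,922.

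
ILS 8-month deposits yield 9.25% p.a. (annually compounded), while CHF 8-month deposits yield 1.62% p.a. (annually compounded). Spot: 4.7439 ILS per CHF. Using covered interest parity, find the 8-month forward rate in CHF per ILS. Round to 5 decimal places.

0.20086

T = 8/12 years.
Growth of 1 ILS over T: (1 + 0.0925)^(8/12) = 1.0607531.
CHF growth factor: (1 + 0.0162)^(8/12) = 1.010771.
CIP: F = S · (grow ILS)/(grow CHF) = 4.7439 × 1.0607531/1.010771 = 4.978483 ILS per CHF.
Invert for CHF per ILS: 1 / 4.978483 = 0.20086.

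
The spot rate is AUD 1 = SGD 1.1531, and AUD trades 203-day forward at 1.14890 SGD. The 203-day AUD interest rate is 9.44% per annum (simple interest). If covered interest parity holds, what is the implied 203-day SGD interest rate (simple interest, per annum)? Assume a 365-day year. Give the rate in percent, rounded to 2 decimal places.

T = 203/365 years.
CIP gives F = S · g_SGD/g_AUD, so g_SGD/g_AUD = 1.1489/1.1531 = 0.9963576.
The AUD side grows by 1 + 0.0944×203/365 = 1.0525019.
Hence g_SGD = 1.0486683.
r = (1.0486683 − 1)/(203/365) = 0.087507 → 8.75%.

8.75%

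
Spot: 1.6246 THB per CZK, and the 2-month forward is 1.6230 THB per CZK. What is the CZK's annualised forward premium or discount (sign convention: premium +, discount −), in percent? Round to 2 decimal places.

-0.59%

T = 2/12 years.
Period premium: (1.6230 − 1.6246)/1.6246 = -0.0009849.
×(1/T) gives -0.59% p.a.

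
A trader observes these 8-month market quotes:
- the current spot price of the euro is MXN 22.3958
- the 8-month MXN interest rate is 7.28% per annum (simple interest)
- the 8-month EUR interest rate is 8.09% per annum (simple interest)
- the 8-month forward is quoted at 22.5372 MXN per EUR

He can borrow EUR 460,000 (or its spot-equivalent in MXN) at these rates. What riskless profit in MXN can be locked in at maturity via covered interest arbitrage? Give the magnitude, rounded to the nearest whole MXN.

MXN 124,183

T = 8/12 years.
Invest the EUR and cover forward: 460,000 × 1.0539333333 × 22.5372 = MXN 10,926,244.91.
Convert at spot and invest in MXN: 460,000 × 22.3958 × 1.0485333333 = MXN 10,802,061.70.
The quoted forward overvalues EUR, so borrow MXN, buy EUR at spot, deposit the EUR at 8.09%, and sell the proceeds forward at 22.5372.
Profit = 10,926,244.91 − 10,802,061.70 = MXN 124,183.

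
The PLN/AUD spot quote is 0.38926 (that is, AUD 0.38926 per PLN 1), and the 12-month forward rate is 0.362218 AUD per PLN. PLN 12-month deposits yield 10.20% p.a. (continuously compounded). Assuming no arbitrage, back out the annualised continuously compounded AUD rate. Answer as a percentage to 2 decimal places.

3.00%

T = 1 year.
F/S = 0.362218/0.38926 = 0.9305297 = (growth of AUD) / (growth of PLN).
The PLN side grows by e^(0.1020×1) = 1.1073835.
That pins the AUD growth at 1.0304532.
Take logs: ln 1.0304532 / 1 = 0.029999, so 3.00%.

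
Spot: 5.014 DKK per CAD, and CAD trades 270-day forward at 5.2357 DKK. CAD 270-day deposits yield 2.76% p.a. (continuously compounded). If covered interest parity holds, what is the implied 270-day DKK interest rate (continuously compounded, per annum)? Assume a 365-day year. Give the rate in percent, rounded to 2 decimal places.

8.61%

T = 270/365 years.
CIP gives F = S · g_DKK/g_CAD, so g_DKK/g_CAD = 5.2357/5.014 = 1.0442162.
CAD growth factor: e^(0.0276×270/365) = 1.0206263.
That pins the DKK growth at 1.0657545.
r = ln(1.0657545)/(270/365) = 0.086090 → 8.61%.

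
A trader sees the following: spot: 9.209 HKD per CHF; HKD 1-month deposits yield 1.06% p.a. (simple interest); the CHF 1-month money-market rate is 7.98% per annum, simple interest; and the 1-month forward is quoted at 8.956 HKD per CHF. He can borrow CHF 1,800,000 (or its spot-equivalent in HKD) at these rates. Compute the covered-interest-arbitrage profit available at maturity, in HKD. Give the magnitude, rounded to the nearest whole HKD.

T = 1/12 years.
Route A — deposit CHF, sell forward: 1,800,000 × 1.006650 × 8.956 = HKD 16,228,003.32.
Route B — convert at spot, deposit HKD: 1,800,000 × 9.209 × 1.0008833333 = HKD 16,590,842.31.
The quoted forward undervalues CHF, so borrow CHF, convert to HKD at spot, deposit the HKD at 1.06%, and buy CHF forward at 8.956 to cover the loan.
Arbitrage profit = |16,228,003.32 − 16,590,842.31| = HKD 362,839.

HKD 362,839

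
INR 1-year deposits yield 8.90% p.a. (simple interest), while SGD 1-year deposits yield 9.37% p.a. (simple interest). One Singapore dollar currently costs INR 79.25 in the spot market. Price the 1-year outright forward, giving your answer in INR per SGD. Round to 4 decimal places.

78.9094

T = 1 year.
INR accumulates by 1 + 0.0890×1 = 1.089000.
SGD growth factor: 1 + 0.0937×1 = 1.093700.
So F = 79.25 × 1.089000 / 1.093700 = 78.909436 (INR/SGD).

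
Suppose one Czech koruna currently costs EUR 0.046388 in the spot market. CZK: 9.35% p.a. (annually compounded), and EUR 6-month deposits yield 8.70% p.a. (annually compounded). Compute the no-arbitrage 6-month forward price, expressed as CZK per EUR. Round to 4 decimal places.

21.6217

T = 6/12 years.
EUR growth factor: (1 + 0.0870)^(6/12) = 1.04259292.
CZK accumulates by (1 + 0.0935)^(6/12) = 1.0457055.
Forward (EUR per CZK) = 0.046388 × 1.04259292 / 1.0457055 = 0.046249924.
Invert for CZK per EUR: 1 / 0.046249924 = 21.6217.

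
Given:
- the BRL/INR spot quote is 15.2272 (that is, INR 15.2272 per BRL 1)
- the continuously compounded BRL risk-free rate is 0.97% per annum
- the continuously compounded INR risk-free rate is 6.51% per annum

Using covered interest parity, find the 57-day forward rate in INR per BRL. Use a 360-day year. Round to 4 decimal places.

15.3614

T = 57/360 years.
Growth of 1 INR over T: e^(0.0651×57/360) = 1.01036081.
BRL accumulates by e^(0.0097×57/360) = 1.00153701.
CIP: F = S · (grow INR)/(grow BRL) = 15.2272 × 1.01036081/1.00153701 = 15.361356 INR per BRL.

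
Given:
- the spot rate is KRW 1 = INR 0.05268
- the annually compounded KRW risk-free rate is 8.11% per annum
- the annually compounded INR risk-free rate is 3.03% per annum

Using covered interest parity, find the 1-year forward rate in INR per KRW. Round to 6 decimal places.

0.050205

T = 1 year.
INR accumulates by (1 + 0.0303)^1 = 1.030300.
KRW accumulates by (1 + 0.0811)^1 = 1.081100.
CIP: F = S · (grow INR)/(grow KRW) = 0.05268 × 1.030300/1.081100 = 0.05020461 INR per KRW.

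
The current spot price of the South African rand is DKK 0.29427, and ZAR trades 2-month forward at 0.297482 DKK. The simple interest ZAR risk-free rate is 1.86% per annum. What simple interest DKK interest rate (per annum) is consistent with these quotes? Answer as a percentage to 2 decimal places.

T = 2/12 years.
CIP gives F = S · g_DKK/g_ZAR, so g_DKK/g_ZAR = 0.297482/0.29427 = 1.0109151.
ZAR growth factor: 1 + 0.0186×2/12 = 1.003100.
So the DKK growth factor = 1.0140489.
r = (1.0140489 − 1)/(2/12) = 0.084293 → 8.43%.

8.43%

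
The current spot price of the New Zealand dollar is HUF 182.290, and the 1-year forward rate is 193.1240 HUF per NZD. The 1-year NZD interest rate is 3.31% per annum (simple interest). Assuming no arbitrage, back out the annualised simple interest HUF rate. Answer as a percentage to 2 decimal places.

T = 1 year.
F/S = 193.124/182.29 = 1.0594328 = (growth of HUF) / (growth of NZD).
NZD growth factor: 1 + 0.0331×1 = 1.033100.
That pins the HUF growth at 1.094500.
r = (1.094500 − 1)/1 = 0.094500 → 9.45%.

9.45%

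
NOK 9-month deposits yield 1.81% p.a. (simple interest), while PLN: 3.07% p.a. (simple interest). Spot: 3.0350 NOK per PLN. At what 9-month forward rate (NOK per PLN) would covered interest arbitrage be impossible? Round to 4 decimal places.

3.0070

T = 9/12 years.
NOK accumulates by 1 + 0.0181×9/12 = 1.013575.
PLN growth factor: 1 + 0.0307×9/12 = 1.023025.
So F = 3.035 × 1.013575 / 1.023025 = 3.006965 (NOK/PLN).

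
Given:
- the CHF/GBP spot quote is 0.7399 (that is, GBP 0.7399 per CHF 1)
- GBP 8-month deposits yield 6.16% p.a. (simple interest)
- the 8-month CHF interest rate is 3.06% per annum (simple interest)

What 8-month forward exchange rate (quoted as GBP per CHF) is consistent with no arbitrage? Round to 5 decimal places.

0.75489

T = 8/12 years.
Growth of 1 GBP over T: 1 + 0.0616×8/12 = 1.0410667.
Growth of 1 CHF over T: 1 + 0.0306×8/12 = 1.020400.
So F = 0.7399 × 1.0410667 / 1.020400 = 0.7548856 (GBP/CHF).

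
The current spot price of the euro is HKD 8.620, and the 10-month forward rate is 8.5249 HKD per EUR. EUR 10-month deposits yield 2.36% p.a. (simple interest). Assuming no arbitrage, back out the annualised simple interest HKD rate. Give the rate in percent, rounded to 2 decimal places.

T = 10/12 years.
CIP gives F = S · g_HKD/g_EUR, so g_HKD/g_EUR = 8.5249/8.62 = 0.9889675.
EUR growth factor: 1 + 0.0236×10/12 = 1.0196667.
That pins the HKD growth at 1.0084172.
(1.0084172 − 1)/T = 0.010101, i.e. 1.01%.

1.01%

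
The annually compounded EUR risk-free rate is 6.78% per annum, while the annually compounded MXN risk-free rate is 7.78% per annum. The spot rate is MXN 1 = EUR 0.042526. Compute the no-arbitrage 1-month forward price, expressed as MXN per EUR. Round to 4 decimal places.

23.5333

T = 1/12 years.
Growth of 1 EUR over T: (1 + 0.0678)^(1/12) = 1.00548167.
MXN accumulates by (1 + 0.0778)^(1/12) = 1.00626303.
Forward (EUR per MXN) = 0.042526 × 1.00548167 / 1.00626303 = 0.042492979.
Quoted the other way: 1/0.042492979 = 23.5333 MXN per EUR.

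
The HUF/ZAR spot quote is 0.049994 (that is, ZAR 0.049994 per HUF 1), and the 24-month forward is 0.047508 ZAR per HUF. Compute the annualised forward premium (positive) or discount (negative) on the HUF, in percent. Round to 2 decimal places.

T = 2 years.
Period premium: (0.047508 − 0.049994)/0.049994 = -0.0497260.
×(1/T) gives -2.49% p.a.

-2.49%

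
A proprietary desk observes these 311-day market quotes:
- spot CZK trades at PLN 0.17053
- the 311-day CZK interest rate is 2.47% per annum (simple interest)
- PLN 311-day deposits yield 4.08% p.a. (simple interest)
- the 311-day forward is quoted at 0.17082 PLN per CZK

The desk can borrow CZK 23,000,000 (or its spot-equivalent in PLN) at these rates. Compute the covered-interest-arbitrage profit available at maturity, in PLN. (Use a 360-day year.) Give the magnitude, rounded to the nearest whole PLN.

T = 311/360 years.
Route A — deposit CZK, sell forward: 23,000,000 × 1.021338056 × 0.17082 = PLN 4,012,694.23.
Route B — convert at spot, deposit PLN: 23,000,000 × 0.17053 × 1.035246667 = PLN 4,060,434.12.
The quoted forward undervalues CZK, so borrow CZK, convert to PLN at spot, deposit the PLN at 4.08%, and buy CZK forward at 0.17082 to cover the loan.
Arbitrage profit = |4,012,694.23 − 4,060,434.12| = PLN 47,740.

PLN 47,740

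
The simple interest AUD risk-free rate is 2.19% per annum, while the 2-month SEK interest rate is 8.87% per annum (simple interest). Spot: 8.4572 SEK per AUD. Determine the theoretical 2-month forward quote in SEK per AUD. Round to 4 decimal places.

T = 2/12 years.
SEK growth factor: 1 + 0.0887×2/12 = 1.0147833.
AUD accumulates by 1 + 0.0219×2/12 = 1.003650.
CIP: F = S · (grow SEK)/(grow AUD) = 8.4572 × 1.0147833/1.003650 = 8.551014 SEK per AUD.

8.5510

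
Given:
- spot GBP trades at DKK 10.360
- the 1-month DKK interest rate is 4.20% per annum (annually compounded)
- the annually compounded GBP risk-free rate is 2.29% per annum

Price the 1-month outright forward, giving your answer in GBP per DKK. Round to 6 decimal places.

T = 1/12 years.
DKK growth factor: (1 + 0.0420)^(1/12) = 1.0034344.
Growth of 1 GBP over T: (1 + 0.0229)^(1/12) = 1.0018886.
Forward (DKK per GBP) = 10.36 × 1.0034344 / 1.0018886 = 10.37598.
Quoted the other way: 1/10.37598 = 0.096376 GBP per DKK.

0.096376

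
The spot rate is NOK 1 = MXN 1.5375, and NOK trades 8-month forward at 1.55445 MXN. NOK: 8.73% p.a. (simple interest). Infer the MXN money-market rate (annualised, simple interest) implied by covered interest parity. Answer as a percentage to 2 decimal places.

T = 8/12 years.
F/S = 1.55445/1.5375 = 1.0110244 = (growth of MXN) / (growth of NOK).
NOK growth factor: 1 + 0.0873×8/12 = 1.058200.
That pins the MXN growth at 1.069866.
r = (1.069866 − 1)/(8/12) = 0.104799 → 10.48%.

10.48%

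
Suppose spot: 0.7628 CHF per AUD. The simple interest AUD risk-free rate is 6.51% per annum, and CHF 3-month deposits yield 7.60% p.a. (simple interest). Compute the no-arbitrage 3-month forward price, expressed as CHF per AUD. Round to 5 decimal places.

0.76485

T = 3/12 years.
CHF accumulates by 1 + 0.0760×3/12 = 1.019000.
AUD growth factor: 1 + 0.0651×3/12 = 1.016275.
CIP: F = S · (grow CHF)/(grow AUD) = 0.7628 × 1.019000/1.016275 = 0.7648453 CHF per AUD.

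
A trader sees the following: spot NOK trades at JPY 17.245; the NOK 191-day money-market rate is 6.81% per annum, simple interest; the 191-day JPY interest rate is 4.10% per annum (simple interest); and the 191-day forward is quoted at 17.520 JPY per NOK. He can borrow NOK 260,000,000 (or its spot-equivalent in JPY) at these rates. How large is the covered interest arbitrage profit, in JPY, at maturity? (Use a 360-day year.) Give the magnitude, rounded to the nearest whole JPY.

JPY 138,550,242

T = 191/360 years.
Keep in NOK, deliver into the forward: 260,000,000·1.036130833333·17.520 = JPY 4,719,783,172.00.
Swap to JPY now, deposit: 260,000,000·17.245·1.021752777778 = JPY 4,581,232,929.72.
The quoted forward overvalues NOK, so borrow JPY, buy NOK at spot, deposit the NOK at 6.81%, and sell the proceeds forward at 17.520.
Profit = 4,719,783,172.00 − 4,581,232,929.72 = JPY 138,550,242.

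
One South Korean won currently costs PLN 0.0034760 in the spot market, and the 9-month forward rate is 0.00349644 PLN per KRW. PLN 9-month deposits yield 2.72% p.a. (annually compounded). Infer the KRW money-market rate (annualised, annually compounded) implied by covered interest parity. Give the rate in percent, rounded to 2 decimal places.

1.92%

T = 9/12 years.
F/S = 0.00349644/0.003476 = 1.0058803 = (growth of PLN) / (growth of KRW).
The PLN side grows by (1 + 0.0272)^(9/12) = 1.0203314.
So the KRW growth factor = 1.0143666.
Annualise: 1.0143666^(12/9) − 1 = 0.019201 = 1.92%.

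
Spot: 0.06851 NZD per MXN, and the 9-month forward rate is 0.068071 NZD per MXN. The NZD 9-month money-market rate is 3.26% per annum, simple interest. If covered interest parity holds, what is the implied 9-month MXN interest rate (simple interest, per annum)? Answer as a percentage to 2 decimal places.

T = 9/12 years.
F/S = 0.068071/0.06851 = 0.9935922 = (growth of NZD) / (growth of MXN).
NZD growth factor: 1 + 0.0326×9/12 = 1.024450.
So the MXN growth factor = 1.0310568.
r = (1.0310568 − 1)/(9/12) = 0.041409 → 4.14%.

4.14%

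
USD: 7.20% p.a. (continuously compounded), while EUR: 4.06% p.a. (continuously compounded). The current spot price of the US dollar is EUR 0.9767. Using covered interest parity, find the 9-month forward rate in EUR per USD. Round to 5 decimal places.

0.95397

T = 9/12 years.
EUR growth factor: e^(0.0406×9/12) = 1.0309183.
USD accumulates by e^(0.0720×9/12) = 1.0554846.
CIP: F = S · (grow EUR)/(grow USD) = 0.9767 × 1.0309183/1.0554846 = 0.9539674 EUR per USD.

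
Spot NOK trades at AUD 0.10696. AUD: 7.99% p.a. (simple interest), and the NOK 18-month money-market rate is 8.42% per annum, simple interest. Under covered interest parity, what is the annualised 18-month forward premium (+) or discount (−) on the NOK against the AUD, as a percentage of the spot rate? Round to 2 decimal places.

T = 18/12 years.
CIP forward (AUD per NOK) = 0.10696 × 1.119850/1.126300 = 0.10634747.
Annualised premium = (F − S)/S × (1/T) = (0.10634747 − 0.10696)/0.10696 ÷ (18/12) = -0.38%.

-0.38%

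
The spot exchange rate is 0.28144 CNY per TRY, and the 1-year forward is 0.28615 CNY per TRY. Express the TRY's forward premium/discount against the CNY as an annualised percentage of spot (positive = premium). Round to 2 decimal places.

+1.67%

T = 1 year.
(F − S)/S = (0.28615 − 0.28144)/0.28144 = 0.0167354.
Annualise by dividing by T: 0.0167354 / 1 = 0.016735 → 1.67%.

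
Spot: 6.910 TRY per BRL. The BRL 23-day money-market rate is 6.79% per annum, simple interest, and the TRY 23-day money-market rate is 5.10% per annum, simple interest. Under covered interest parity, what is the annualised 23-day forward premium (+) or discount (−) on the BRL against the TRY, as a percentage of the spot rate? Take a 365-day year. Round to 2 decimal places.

-1.68%

T = 23/365 years.
F = S · g_TRY/g_BRL = 6.91 × 1.0032137/1.0042786 = 6.902673.
Annualised premium = (F − S)/S × (1/T) = (6.902673 − 6.91)/6.91 ÷ (23/365) = -1.68%.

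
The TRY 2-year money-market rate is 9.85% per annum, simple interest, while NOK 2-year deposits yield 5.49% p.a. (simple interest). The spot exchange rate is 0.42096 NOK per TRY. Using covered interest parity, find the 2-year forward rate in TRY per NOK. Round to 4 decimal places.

T = 2 years.
NOK growth factor: 1 + 0.0549×2 = 1.109800.
Growth of 1 TRY over T: 1 + 0.0985×2 = 1.197000.
So F = 0.42096 × 1.109800 / 1.197000 = 0.3902936 (NOK/TRY).
Quoted the other way: 1/0.3902936 = 2.5622 TRY per NOK.

2.5622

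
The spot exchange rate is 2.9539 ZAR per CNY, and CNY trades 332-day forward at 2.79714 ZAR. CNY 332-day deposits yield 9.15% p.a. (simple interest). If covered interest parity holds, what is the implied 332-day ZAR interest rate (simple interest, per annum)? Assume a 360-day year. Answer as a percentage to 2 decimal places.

T = 332/360 years.
CIP gives F = S · g_ZAR/g_CNY, so g_ZAR/g_CNY = 2.79714/2.9539 = 0.9469312.
CNY growth factor: 1 + 0.0915×332/360 = 1.0843833.
That pins the ZAR growth at 1.0268364.
(1.0268364 − 1)/T = 0.029100, i.e. 2.91%.

2.91%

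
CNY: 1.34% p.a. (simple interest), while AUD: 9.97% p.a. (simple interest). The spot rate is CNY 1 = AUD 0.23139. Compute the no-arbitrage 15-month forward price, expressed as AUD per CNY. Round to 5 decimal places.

T = 15/12 years.
AUD growth factor: 1 + 0.0997×15/12 = 1.124625.
CNY accumulates by 1 + 0.0134×15/12 = 1.016750.
So F = 0.23139 × 1.124625 / 1.016750 = 0.2559400 (AUD/CNY).

0.25594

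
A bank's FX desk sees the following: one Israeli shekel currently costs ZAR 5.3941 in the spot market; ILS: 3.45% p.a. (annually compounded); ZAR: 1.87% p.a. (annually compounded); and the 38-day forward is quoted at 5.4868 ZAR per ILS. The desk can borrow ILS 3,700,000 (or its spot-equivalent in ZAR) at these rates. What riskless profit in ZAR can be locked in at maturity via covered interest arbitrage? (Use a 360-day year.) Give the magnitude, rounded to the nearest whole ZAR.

ZAR 376,734

T = 38/360 years.
Keep in ILS, deliver into the forward: 3,700,000·1.0035866731·5.4868 = ZAR 20,373,973.62.
Swap to ZAR now, deposit: 3,700,000·5.3941·1.0019575735 = ZAR 19,997,239.58.
The quoted forward overvalues ILS, so borrow ZAR, buy ILS at spot, deposit the ILS at 3.45%, and sell the proceeds forward at 5.4868.
Profit = 20,373,973.62 − 19,997,239.58 = ZAR 376,734.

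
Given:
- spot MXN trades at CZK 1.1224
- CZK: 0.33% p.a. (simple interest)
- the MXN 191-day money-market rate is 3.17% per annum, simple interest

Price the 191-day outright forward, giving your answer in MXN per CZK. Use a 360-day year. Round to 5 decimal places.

T = 191/360 years.
Growth of 1 CZK over T: 1 + 0.0033×191/360 = 1.0017508.
Growth of 1 MXN over T: 1 + 0.0317×191/360 = 1.0168186.
Forward (CZK per MXN) = 1.1224 × 1.0017508 / 1.0168186 = 1.105768.
Quoted the other way: 1/1.105768 = 0.90435 MXN per CZK.

0.90435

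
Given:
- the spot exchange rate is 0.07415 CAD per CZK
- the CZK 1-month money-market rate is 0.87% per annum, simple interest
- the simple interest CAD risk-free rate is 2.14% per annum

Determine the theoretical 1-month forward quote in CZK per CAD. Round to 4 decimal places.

T = 1/12 years.
CAD growth factor: 1 + 0.0214×1/12 = 1.00178333.
Growth of 1 CZK over T: 1 + 0.0087×1/12 = 1.000725.
So F = 0.07415 × 1.00178333 / 1.000725 = 0.074228418 (CAD/CZK).
Invert for CZK per CAD: 1 / 0.074228418 = 13.4719.

13.4719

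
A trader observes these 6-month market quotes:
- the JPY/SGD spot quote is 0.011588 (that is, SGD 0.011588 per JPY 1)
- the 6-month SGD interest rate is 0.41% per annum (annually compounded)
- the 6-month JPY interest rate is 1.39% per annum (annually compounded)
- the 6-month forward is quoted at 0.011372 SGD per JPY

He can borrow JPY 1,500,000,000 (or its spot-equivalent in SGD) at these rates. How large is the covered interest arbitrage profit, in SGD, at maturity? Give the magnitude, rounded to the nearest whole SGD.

SGD 241,453

T = 6/12 years.
Invest the JPY and cover forward: 1,500,000,000 × 1.0069260152 × 0.011372 = SGD 17,176,143.97.
Convert at spot and invest in SGD: 1,500,000,000 × 0.011588 × 1.002047903 = SGD 17,417,596.65.
The quoted forward undervalues JPY, so borrow JPY, convert to SGD at spot, deposit the SGD at 0.41%, and buy JPY forward at 0.011372 to cover the loan.
The gap between the two covered legs is SGD 241,453.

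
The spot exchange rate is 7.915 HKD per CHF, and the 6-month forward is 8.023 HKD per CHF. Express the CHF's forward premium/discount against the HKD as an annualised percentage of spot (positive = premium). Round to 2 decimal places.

T = 6/12 years.
(F − S)/S = (8.023 − 7.915)/7.915 = 0.0136450.
Per annum: 0.0136450 / (6/12) = 0.027290 = 2.73%.

+2.73%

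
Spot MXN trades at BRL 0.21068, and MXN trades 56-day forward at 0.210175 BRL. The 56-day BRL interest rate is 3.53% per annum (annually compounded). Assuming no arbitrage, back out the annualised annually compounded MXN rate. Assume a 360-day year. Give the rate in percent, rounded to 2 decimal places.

5.14%

T = 56/360 years.
By CIP, F/S equals the BRL-to-MXN growth ratio: 0.210175/0.21068 = 0.9976030.
BRL growth factor: (1 + 0.0353)^(56/360) = 1.005411.
Hence g_MXN = 1.0078268.
Annualise: 1.0078268^(360/56) − 1 = 0.051396 = 5.14%.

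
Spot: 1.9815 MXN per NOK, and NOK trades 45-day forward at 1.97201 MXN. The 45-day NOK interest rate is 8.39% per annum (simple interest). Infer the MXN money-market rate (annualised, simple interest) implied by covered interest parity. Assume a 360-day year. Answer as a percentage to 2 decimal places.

4.52%

T = 45/360 years.
F/S = 1.97201/1.9815 = 0.9952107 = (growth of MXN) / (growth of NOK).
The NOK side grows by 1 + 0.0839×45/360 = 1.0104875.
Hence g_MXN = 1.005648.
(1.005648 − 1)/T = 0.045184, i.e. 4.52%.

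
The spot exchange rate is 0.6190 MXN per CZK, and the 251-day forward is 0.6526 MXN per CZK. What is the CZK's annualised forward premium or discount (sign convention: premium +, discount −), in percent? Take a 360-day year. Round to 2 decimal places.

+7.79%

T = 251/360 years.
CZK trades forward at +5.42811% vs spot over the period.
×(1/T) gives 7.79% p.a.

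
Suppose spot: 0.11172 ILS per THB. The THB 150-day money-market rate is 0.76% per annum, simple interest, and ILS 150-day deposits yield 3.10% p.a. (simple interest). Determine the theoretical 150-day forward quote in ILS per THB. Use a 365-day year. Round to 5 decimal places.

0.11279

T = 150/365 years.
ILS growth factor: 1 + 0.0310×150/365 = 1.0127397.
Growth of 1 THB over T: 1 + 0.0076×150/365 = 1.0031233.
CIP: F = S · (grow ILS)/(grow THB) = 0.11172 × 1.0127397/1.0031233 = 0.1127910 ILS per THB.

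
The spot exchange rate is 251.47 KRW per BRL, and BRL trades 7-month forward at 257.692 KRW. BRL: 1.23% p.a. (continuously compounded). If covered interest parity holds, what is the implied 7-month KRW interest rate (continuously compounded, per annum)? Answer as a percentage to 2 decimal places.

5.42%

T = 7/12 years.
By CIP, F/S equals the KRW-to-BRL growth ratio: 257.692/251.47 = 1.0247425.
BRL growth factor: e^(0.0123×7/12) = 1.0072008.
Hence g_KRW = 1.0321215.
r = ln(1.0321215)/(7/12) = 0.054200 → 5.42%.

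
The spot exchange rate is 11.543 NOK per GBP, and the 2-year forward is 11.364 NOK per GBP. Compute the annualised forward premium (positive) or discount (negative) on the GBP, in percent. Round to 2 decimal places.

-0.78%

T = 2 years.
Period premium: (11.364 − 11.543)/11.543 = -0.0155072.
Per annum: -0.0155072 / 2 = -0.007754 = -0.78%.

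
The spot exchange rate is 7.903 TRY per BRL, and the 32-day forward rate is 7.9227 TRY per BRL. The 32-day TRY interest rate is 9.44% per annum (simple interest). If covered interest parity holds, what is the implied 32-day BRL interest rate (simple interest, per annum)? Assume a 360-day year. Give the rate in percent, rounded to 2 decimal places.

6.62%

T = 32/360 years.
F/S = 7.9227/7.903 = 1.0024927 = (growth of TRY) / (growth of BRL).
TRY growth factor: 1 + 0.0944×32/360 = 1.0083911.
That pins the BRL growth at 1.0058837.
(1.0058837 − 1)/T = 0.066192, i.e. 6.62%.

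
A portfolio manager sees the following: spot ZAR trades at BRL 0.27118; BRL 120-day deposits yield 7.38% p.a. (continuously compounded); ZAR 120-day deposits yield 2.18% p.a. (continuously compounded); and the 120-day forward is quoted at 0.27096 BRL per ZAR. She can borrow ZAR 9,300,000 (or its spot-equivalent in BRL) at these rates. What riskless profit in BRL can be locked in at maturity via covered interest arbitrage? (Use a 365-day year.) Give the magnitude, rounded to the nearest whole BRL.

T = 120/365 years.
Invest the ZAR and cover forward: 9,300,000 × 1.007192869 × 0.27096 = BRL 2,538,053.51.
Convert at spot and invest in BRL: 9,300,000 × 0.27118 × 1.024559756 = BRL 2,583,913.07.
The quoted forward undervalues ZAR, so borrow ZAR, convert to BRL at spot, deposit the BRL at 7.38%, and buy ZAR forward at 0.27096 to cover the loan.
Arbitrage profit = |2,538,053.51 − 2,583,913.07| = BRL 45,860.

BRL 45,860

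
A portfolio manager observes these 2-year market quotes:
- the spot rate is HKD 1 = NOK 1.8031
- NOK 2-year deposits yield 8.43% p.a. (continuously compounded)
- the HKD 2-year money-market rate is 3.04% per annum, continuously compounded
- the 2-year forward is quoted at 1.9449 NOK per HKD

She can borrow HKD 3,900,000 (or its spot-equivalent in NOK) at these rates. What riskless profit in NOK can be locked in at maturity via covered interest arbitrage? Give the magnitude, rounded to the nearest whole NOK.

T = 2 years.
Invest the HKD and cover forward: 3,900,000 × 1.062686356 × 1.9449 = NOK 8,060,592.91.
Convert at spot and invest in NOK: 3,900,000 × 1.8031 × 1.183646586 = NOK 8,323,509.32.
The quoted forward undervalues HKD, so borrow HKD, convert to NOK at spot, deposit the NOK at 8.43%, and buy HKD forward at 1.9449 to cover the loan.
The gap between the two covered legs is NOK 262,916.

NOK 262,916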